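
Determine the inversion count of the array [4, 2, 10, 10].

Finding inversions in [4, 2, 10, 10]:

(0, 1): arr[0]=4 > arr[1]=2

Total inversions: 1

The array has 1 inversion(s): (0,1). Each pair (i,j) satisfies i < j and arr[i] > arr[j].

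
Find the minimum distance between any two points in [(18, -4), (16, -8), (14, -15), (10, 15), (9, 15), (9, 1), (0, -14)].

Computing all pairwise distances among 7 points:

d((18, -4), (16, -8)) = 4.4721
d((18, -4), (14, -15)) = 11.7047
d((18, -4), (10, 15)) = 20.6155
d((18, -4), (9, 15)) = 21.0238
d((18, -4), (9, 1)) = 10.2956
d((18, -4), (0, -14)) = 20.5913
d((16, -8), (14, -15)) = 7.2801
d((16, -8), (10, 15)) = 23.7697
d((16, -8), (9, 15)) = 24.0416
d((16, -8), (9, 1)) = 11.4018
d((16, -8), (0, -14)) = 17.088
d((14, -15), (10, 15)) = 30.2655
d((14, -15), (9, 15)) = 30.4138
d((14, -15), (9, 1)) = 16.7631
d((14, -15), (0, -14)) = 14.0357
d((10, 15), (9, 15)) = 1.0 <-- minimum
d((10, 15), (9, 1)) = 14.0357
d((10, 15), (0, -14)) = 30.6757
d((9, 15), (9, 1)) = 14.0
d((9, 15), (0, -14)) = 30.3645
d((9, 1), (0, -14)) = 17.4929

Closest pair: (10, 15) and (9, 15) with distance 1.0

The closest pair is (10, 15) and (9, 15) with Euclidean distance 1.0. For 7 points, brute-force pairwise comparison is shown above. For large n, the divide-and-conquer algorithm (sort by x, recurse on halves, check the dividing strip) achieves O(n log n).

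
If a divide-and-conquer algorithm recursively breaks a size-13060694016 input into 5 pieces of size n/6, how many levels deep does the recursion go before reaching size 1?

For divide and conquer with division factor 6:

Problem sizes at each level:
Level 0: 13060694016
Level 1: 2176782336
Level 2: 362797056
Level 3: 60466176
Level 4: 10077696
Level 5: 1679616
Level 6: 279936
Level 7: 46656
Level 8: 7776
Level 9: 1296
Level 10: 216
Level 11: 36
Level 12: 6
Level 13: 1

The root is level 0 and the size-1 base case is level 13 (the tree spans levels 0 through 13, i.e. 14 levels counting the root), so the depth is the number of divisions: log_6(13060694016) = 13

The recursion tree depth is log_6(13060694016) = 13. At each level, the problem size is divided by 6, so it takes 13 divisions to reduce to a base case of size 1. The algorithm makes 5 recursive calls at each level.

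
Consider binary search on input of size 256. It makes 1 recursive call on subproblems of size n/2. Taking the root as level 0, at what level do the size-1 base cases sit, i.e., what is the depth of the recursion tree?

For divide and conquer with division factor 2:

Problem sizes at each level:
Level 0: 256
Level 1: 128
Level 2: 64
Level 3: 32
Level 4: 16
Level 5: 8
Level 6: 4
Level 7: 2
Level 8: 1

The root is level 0 and the size-1 base case is level 8 (the tree spans levels 0 through 8, i.e. 9 levels counting the root), so the depth is the number of divisions: log_2(256) = 8

The recursion tree depth is log_2(256) = 8. At each level, the problem size is divided by 2, so it takes 8 divisions to reduce to a base case of size 1. The algorithm makes 1 recursive call at each level.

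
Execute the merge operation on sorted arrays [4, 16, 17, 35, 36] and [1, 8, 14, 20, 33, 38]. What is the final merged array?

Merging process:

Compare 4 vs 1: take 1 from right. Merged: [1]
Compare 4 vs 8: take 4 from left. Merged: [1, 4]
Compare 16 vs 8: take 8 from right. Merged: [1, 4, 8]
Compare 16 vs 14: take 14 from right. Merged: [1, 4, 8, 14]
Compare 16 vs 20: take 16 from left. Merged: [1, 4, 8, 14, 16]
Compare 17 vs 20: take 17 from left. Merged: [1, 4, 8, 14, 16, 17]
Compare 35 vs 20: take 20 from right. Merged: [1, 4, 8, 14, 16, 17, 20]
Compare 35 vs 33: take 33 from right. Merged: [1, 4, 8, 14, 16, 17, 20, 33]
Compare 35 vs 38: take 35 from left. Merged: [1, 4, 8, 14, 16, 17, 20, 33, 35]
Compare 36 vs 38: take 36 from left. Merged: [1, 4, 8, 14, 16, 17, 20, 33, 35, 36]
Append remaining from right: [38]. Merged: [1, 4, 8, 14, 16, 17, 20, 33, 35, 36, 38]

Final merged array: [1, 4, 8, 14, 16, 17, 20, 33, 35, 36, 38]
Total comparisons: 10

The merged array is [1, 4, 8, 14, 16, 17, 20, 33, 35, 36, 38], requiring 10 comparisons. The merge step runs in O(n) time where n is the total number of elements.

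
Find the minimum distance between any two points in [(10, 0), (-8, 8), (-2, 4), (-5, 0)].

Computing all pairwise distances among 4 points:

d((10, 0), (-8, 8)) = 19.6977
d((10, 0), (-2, 4)) = 12.6491
d((10, 0), (-5, 0)) = 15.0
d((-8, 8), (-2, 4)) = 7.2111
d((-8, 8), (-5, 0)) = 8.544
d((-2, 4), (-5, 0)) = 5.0 <-- minimum

Closest pair: (-2, 4) and (-5, 0) with distance 5.0

The closest pair is (-2, 4) and (-5, 0) with Euclidean distance 5.0. For 4 points, brute-force pairwise comparison is shown above. For large n, the divide-and-conquer algorithm (sort by x, recurse on halves, check the dividing strip) achieves O(n log n).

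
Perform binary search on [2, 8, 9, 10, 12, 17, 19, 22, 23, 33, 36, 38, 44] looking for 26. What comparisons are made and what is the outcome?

Binary search for 26 in [2, 8, 9, 10, 12, 17, 19, 22, 23, 33, 36, 38, 44]:

lo=0, hi=12, mid=6, arr[mid]=19 -> 19 < 26, search right half
lo=7, hi=12, mid=9, arr[mid]=33 -> 33 > 26, search left half
lo=7, hi=8, mid=7, arr[mid]=22 -> 22 < 26, search right half
lo=8, hi=8, mid=8, arr[mid]=23 -> 23 < 26, search right half
lo=9 > hi=8, target 26 not found

Binary search determines that 26 is not in the array after 4 comparisons. The search space was exhausted without finding the target.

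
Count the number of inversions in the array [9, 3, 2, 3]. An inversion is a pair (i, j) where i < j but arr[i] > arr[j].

Finding inversions in [9, 3, 2, 3]:

(0, 1): arr[0]=9 > arr[1]=3
(0, 2): arr[0]=9 > arr[2]=2
(0, 3): arr[0]=9 > arr[3]=3
(1, 2): arr[1]=3 > arr[2]=2

Total inversions: 4

The array has 4 inversion(s): (0,1), (0,2), (0,3), (1,2). Each pair (i,j) satisfies i < j and arr[i] > arr[j].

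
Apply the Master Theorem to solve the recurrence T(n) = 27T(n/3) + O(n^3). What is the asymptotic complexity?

Master Theorem for T(n) = 27T(n/3) + O(n^3):

a = 27, b = 3, c = 3
log_b(a) = log_3(27) = 3.0000

Case 2: c = 3 = log_3(27) = 3.0000
T(n) = O(n^3 log n) = O(n^3 log n)

For T(n) = 27T(n/3) + O(n^3): log_3(27) = 3.0000. This is Case 2 of the Master Theorem (c = log_b(a), equal work at all levels), giving O(n^3 log n).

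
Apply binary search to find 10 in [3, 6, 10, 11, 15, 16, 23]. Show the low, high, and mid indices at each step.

Binary search for 10 in [3, 6, 10, 11, 15, 16, 23]:

lo=0, hi=6, mid=3, arr[mid]=11 -> 11 > 10, search left half
lo=0, hi=2, mid=1, arr[mid]=6 -> 6 < 10, search right half
lo=2, hi=2, mid=2, arr[mid]=10 -> Found target at index 2!

Binary search finds 10 at index 2 after 3 comparisons. The search repeatedly halves the search space by comparing with the middle element.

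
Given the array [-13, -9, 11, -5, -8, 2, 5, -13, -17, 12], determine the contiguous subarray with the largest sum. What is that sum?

Using Kadane's algorithm on [-13, -9, 11, -5, -8, 2, 5, -13, -17, 12]:

Scanning through the array:
Position 1 (value -9): max_ending_here = -9, max_so_far = -9
Position 2 (value 11): max_ending_here = 11, max_so_far = 11
Position 3 (value -5): max_ending_here = 6, max_so_far = 11
Position 4 (value -8): max_ending_here = -2, max_so_far = 11
Position 5 (value 2): max_ending_here = 2, max_so_far = 11
Position 6 (value 5): max_ending_here = 7, max_so_far = 11
Position 7 (value -13): max_ending_here = -6, max_so_far = 11
Position 8 (value -17): max_ending_here = -17, max_so_far = 11
Position 9 (value 12): max_ending_here = 12, max_so_far = 12

Maximum subarray: [12]
Maximum sum: 12

The maximum subarray is [12] with sum 12. This subarray runs from index 9 to index 9.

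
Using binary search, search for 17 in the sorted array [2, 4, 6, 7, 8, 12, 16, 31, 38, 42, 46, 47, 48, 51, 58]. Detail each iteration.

Binary search for 17 in [2, 4, 6, 7, 8, 12, 16, 31, 38, 42, 46, 47, 48, 51, 58]:

lo=0, hi=14, mid=7, arr[mid]=31 -> 31 > 17, search left half
lo=0, hi=6, mid=3, arr[mid]=7 -> 7 < 17, search right half
lo=4, hi=6, mid=5, arr[mid]=12 -> 12 < 17, search right half
lo=6, hi=6, mid=6, arr[mid]=16 -> 16 < 17, search right half
lo=7 > hi=6, target 17 not found

Binary search determines that 17 is not in the array after 4 comparisons. The search space was exhausted without finding the target.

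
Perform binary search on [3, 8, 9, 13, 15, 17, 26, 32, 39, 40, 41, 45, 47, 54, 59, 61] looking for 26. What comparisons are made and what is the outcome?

Binary search for 26 in [3, 8, 9, 13, 15, 17, 26, 32, 39, 40, 41, 45, 47, 54, 59, 61]:

lo=0, hi=15, mid=7, arr[mid]=32 -> 32 > 26, search left half
lo=0, hi=6, mid=3, arr[mid]=13 -> 13 < 26, search right half
lo=4, hi=6, mid=5, arr[mid]=17 -> 17 < 26, search right half
lo=6, hi=6, mid=6, arr[mid]=26 -> Found target at index 6!

Binary search finds 26 at index 6 after 4 comparisons. The search repeatedly halves the search space by comparing with the middle element.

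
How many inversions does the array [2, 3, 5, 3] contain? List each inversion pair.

Finding inversions in [2, 3, 5, 3]:

(2, 3): arr[2]=5 > arr[3]=3

Total inversions: 1

The array has 1 inversion(s): (2,3). Each pair (i,j) satisfies i < j and arr[i] > arr[j].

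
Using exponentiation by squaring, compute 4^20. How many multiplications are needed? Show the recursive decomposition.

Computing 4^20 by squaring (build up from 4^1; each line after the first costs one multiplication):

4^1 = 4
4^2 = (4^1)^2 = 4^2 = 16
4^4 = (4^2)^2 = 16^2 = 256
4^5 = 4 * 4^4 = 4 * 256 = 1024
4^10 = (4^5)^2 = 1024^2 = 1048576
4^20 = (4^10)^2 = 1048576^2 = 1099511627776

Result: 1099511627776
Multiplications needed: 5 (5 lines after 4^1)

4^20 = 1099511627776. Using exponentiation by squaring, this requires 5 multiplications. The key idea: if the exponent is even, square the half-power; if odd, multiply by the base once.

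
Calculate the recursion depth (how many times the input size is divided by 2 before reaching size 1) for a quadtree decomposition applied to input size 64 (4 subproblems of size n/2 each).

For divide and conquer with division factor 2:

Problem sizes at each level:
Level 0: 64
Level 1: 32
Level 2: 16
Level 3: 8
Level 4: 4
Level 5: 2
Level 6: 1

The root is level 0 and the size-1 base case is level 6 (the tree spans levels 0 through 6, i.e. 7 levels counting the root), so the depth is the number of divisions: log_2(64) = 6

The recursion tree depth is log_2(64) = 6. At each level, the problem size is divided by 2, so it takes 6 divisions to reduce to a base case of size 1. The algorithm makes 4 recursive calls at each level.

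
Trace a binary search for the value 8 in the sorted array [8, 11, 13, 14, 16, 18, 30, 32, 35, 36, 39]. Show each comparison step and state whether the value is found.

Binary search for 8 in [8, 11, 13, 14, 16, 18, 30, 32, 35, 36, 39]:

lo=0, hi=10, mid=5, arr[mid]=18 -> 18 > 8, search left half
lo=0, hi=4, mid=2, arr[mid]=13 -> 13 > 8, search left half
lo=0, hi=1, mid=0, arr[mid]=8 -> Found target at index 0!

Binary search finds 8 at index 0 after 3 comparisons. The search repeatedly halves the search space by comparing with the middle element.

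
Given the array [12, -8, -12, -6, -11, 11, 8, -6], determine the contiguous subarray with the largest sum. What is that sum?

Using Kadane's algorithm on [12, -8, -12, -6, -11, 11, 8, -6]:

Scanning through the array:
Position 1 (value -8): max_ending_here = 4, max_so_far = 12
Position 2 (value -12): max_ending_here = -8, max_so_far = 12
Position 3 (value -6): max_ending_here = -6, max_so_far = 12
Position 4 (value -11): max_ending_here = -11, max_so_far = 12
Position 5 (value 11): max_ending_here = 11, max_so_far = 12
Position 6 (value 8): max_ending_here = 19, max_so_far = 19
Position 7 (value -6): max_ending_here = 13, max_so_far = 19

Maximum subarray: [11, 8]
Maximum sum: 19

The maximum subarray is [11, 8] with sum 19. This subarray runs from index 5 to index 6.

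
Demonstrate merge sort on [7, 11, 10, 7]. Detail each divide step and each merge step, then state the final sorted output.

Merge sort trace:

Split: [7, 11, 10, 7] -> [7, 11] and [10, 7]
  Split: [7, 11] -> [7] and [11]
  Merge: [7] + [11] -> [7, 11]
  Split: [10, 7] -> [10] and [7]
  Merge: [10] + [7] -> [7, 10]
Merge: [7, 11] + [7, 10] -> [7, 7, 10, 11]

Final sorted array: [7, 7, 10, 11]

The merge sort proceeds by recursively splitting the array and merging sorted halves.
After all merges, the sorted array is [7, 7, 10, 11].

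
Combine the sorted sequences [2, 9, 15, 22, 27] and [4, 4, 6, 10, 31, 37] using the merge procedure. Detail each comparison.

Merging process:

Compare 2 vs 4: take 2 from left. Merged: [2]
Compare 9 vs 4: take 4 from right. Merged: [2, 4]
Compare 9 vs 4: take 4 from right. Merged: [2, 4, 4]
Compare 9 vs 6: take 6 from right. Merged: [2, 4, 4, 6]
Compare 9 vs 10: take 9 from left. Merged: [2, 4, 4, 6, 9]
Compare 15 vs 10: take 10 from right. Merged: [2, 4, 4, 6, 9, 10]
Compare 15 vs 31: take 15 from left. Merged: [2, 4, 4, 6, 9, 10, 15]
Compare 22 vs 31: take 22 from left. Merged: [2, 4, 4, 6, 9, 10, 15, 22]
Compare 27 vs 31: take 27 from left. Merged: [2, 4, 4, 6, 9, 10, 15, 22, 27]
Append remaining from right: [31, 37]. Merged: [2, 4, 4, 6, 9, 10, 15, 22, 27, 31, 37]

Final merged array: [2, 4, 4, 6, 9, 10, 15, 22, 27, 31, 37]
Total comparisons: 9

The merged array is [2, 4, 4, 6, 9, 10, 15, 22, 27, 31, 37], requiring 9 comparisons. The merge step runs in O(n) time where n is the total number of elements.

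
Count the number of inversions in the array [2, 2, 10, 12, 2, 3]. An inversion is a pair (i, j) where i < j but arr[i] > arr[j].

Finding inversions in [2, 2, 10, 12, 2, 3]:

(2, 4): arr[2]=10 > arr[4]=2
(2, 5): arr[2]=10 > arr[5]=3
(3, 4): arr[3]=12 > arr[4]=2
(3, 5): arr[3]=12 > arr[5]=3

Total inversions: 4

The array has 4 inversion(s): (2,4), (2,5), (3,4), (3,5). Each pair (i,j) satisfies i < j and arr[i] > arr[j].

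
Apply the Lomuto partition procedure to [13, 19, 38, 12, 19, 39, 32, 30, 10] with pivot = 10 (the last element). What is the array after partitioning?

Lomuto partition with pivot = 10:

Initial array: [13, 19, 38, 12, 19, 39, 32, 30, 10]

arr[0]=13 > 10: no swap
arr[1]=19 > 10: no swap
arr[2]=38 > 10: no swap
arr[3]=12 > 10: no swap
arr[4]=19 > 10: no swap
arr[5]=39 > 10: no swap
arr[6]=32 > 10: no swap
arr[7]=30 > 10: no swap

Place pivot at position 0: [10, 19, 38, 12, 19, 39, 32, 30, 13]
Pivot position: 0

After partitioning with pivot 10, the array becomes [10, 19, 38, 12, 19, 39, 32, 30, 13]. The pivot is placed at index 0. All elements to the left of the pivot are <= 10, and all elements to the right are > 10.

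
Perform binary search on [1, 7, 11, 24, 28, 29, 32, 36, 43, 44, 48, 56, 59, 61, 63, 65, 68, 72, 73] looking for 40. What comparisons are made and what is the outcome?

Binary search for 40 in [1, 7, 11, 24, 28, 29, 32, 36, 43, 44, 48, 56, 59, 61, 63, 65, 68, 72, 73]:

lo=0, hi=18, mid=9, arr[mid]=44 -> 44 > 40, search left half
lo=0, hi=8, mid=4, arr[mid]=28 -> 28 < 40, search right half
lo=5, hi=8, mid=6, arr[mid]=32 -> 32 < 40, search right half
lo=7, hi=8, mid=7, arr[mid]=36 -> 36 < 40, search right half
lo=8, hi=8, mid=8, arr[mid]=43 -> 43 > 40, search left half
lo=8 > hi=7, target 40 not found

Binary search determines that 40 is not in the array after 5 comparisons. The search space was exhausted without finding the target.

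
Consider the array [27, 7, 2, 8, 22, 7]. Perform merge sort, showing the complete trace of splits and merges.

Merge sort trace:

Split: [27, 7, 2, 8, 22, 7] -> [27, 7, 2] and [8, 22, 7]
  Split: [27, 7, 2] -> [27] and [7, 2]
    Split: [7, 2] -> [7] and [2]
    Merge: [7] + [2] -> [2, 7]
  Merge: [27] + [2, 7] -> [2, 7, 27]
  Split: [8, 22, 7] -> [8] and [22, 7]
    Split: [22, 7] -> [22] and [7]
    Merge: [22] + [7] -> [7, 22]
  Merge: [8] + [7, 22] -> [7, 8, 22]
Merge: [2, 7, 27] + [7, 8, 22] -> [2, 7, 7, 8, 22, 27]

Final sorted array: [2, 7, 7, 8, 22, 27]

The merge sort proceeds by recursively splitting the array and merging sorted halves.
After all merges, the sorted array is [2, 7, 7, 8, 22, 27].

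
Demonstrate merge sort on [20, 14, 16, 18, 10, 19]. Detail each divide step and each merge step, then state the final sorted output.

Merge sort trace:

Split: [20, 14, 16, 18, 10, 19] -> [20, 14, 16] and [18, 10, 19]
  Split: [20, 14, 16] -> [20] and [14, 16]
    Split: [14, 16] -> [14] and [16]
    Merge: [14] + [16] -> [14, 16]
  Merge: [20] + [14, 16] -> [14, 16, 20]
  Split: [18, 10, 19] -> [18] and [10, 19]
    Split: [10, 19] -> [10] and [19]
    Merge: [10] + [19] -> [10, 19]
  Merge: [18] + [10, 19] -> [10, 18, 19]
Merge: [14, 16, 20] + [10, 18, 19] -> [10, 14, 16, 18, 19, 20]

Final sorted array: [10, 14, 16, 18, 19, 20]

The merge sort proceeds by recursively splitting the array and merging sorted halves.
After all merges, the sorted array is [10, 14, 16, 18, 19, 20].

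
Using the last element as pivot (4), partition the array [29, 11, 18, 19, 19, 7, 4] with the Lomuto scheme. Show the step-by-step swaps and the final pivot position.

Lomuto partition with pivot = 4:

Initial array: [29, 11, 18, 19, 19, 7, 4]

arr[0]=29 > 4: no swap
arr[1]=11 > 4: no swap
arr[2]=18 > 4: no swap
arr[3]=19 > 4: no swap
arr[4]=19 > 4: no swap
arr[5]=7 > 4: no swap

Place pivot at position 0: [4, 11, 18, 19, 19, 7, 29]
Pivot position: 0

After partitioning with pivot 4, the array becomes [4, 11, 18, 19, 19, 7, 29]. The pivot is placed at index 0. All elements to the left of the pivot are <= 4, and all elements to the right are > 4.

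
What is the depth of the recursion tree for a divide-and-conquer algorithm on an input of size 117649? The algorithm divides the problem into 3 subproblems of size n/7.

For divide and conquer with division factor 7:

Problem sizes at each level:
Level 0: 117649
Level 1: 16807
Level 2: 2401
Level 3: 343
Level 4: 49
Level 5: 7
Level 6: 1

The root is level 0 and the size-1 base case is level 6 (the tree spans levels 0 through 6, i.e. 7 levels counting the root), so the depth is the number of divisions: log_7(117649) = 6

The recursion tree depth is log_7(117649) = 6. At each level, the problem size is divided by 7, so it takes 6 divisions to reduce to a base case of size 1. The algorithm makes 3 recursive calls at each level.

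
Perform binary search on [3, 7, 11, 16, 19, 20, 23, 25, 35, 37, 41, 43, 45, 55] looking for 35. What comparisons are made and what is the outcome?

Binary search for 35 in [3, 7, 11, 16, 19, 20, 23, 25, 35, 37, 41, 43, 45, 55]:

lo=0, hi=13, mid=6, arr[mid]=23 -> 23 < 35, search right half
lo=7, hi=13, mid=10, arr[mid]=41 -> 41 > 35, search left half
lo=7, hi=9, mid=8, arr[mid]=35 -> Found target at index 8!

Binary search finds 35 at index 8 after 3 comparisons. The search repeatedly halves the search space by comparing with the middle element.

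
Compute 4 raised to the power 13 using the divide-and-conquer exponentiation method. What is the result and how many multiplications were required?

Computing 4^13 by squaring (build up from 4^1; each line after the first costs one multiplication):

4^1 = 4
4^2 = (4^1)^2 = 4^2 = 16
4^3 = 4 * 4^2 = 4 * 16 = 64
4^6 = (4^3)^2 = 64^2 = 4096
4^12 = (4^6)^2 = 4096^2 = 16777216
4^13 = 4 * 4^12 = 4 * 16777216 = 67108864

Result: 67108864
Multiplications needed: 5 (5 lines after 4^1)

4^13 = 67108864. Using exponentiation by squaring, this requires 5 multiplications. The key idea: if the exponent is even, square the half-power; if odd, multiply by the base once.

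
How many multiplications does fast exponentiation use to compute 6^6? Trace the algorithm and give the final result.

Computing 6^6 by squaring (build up from 6^1; each line after the first costs one multiplication):

6^1 = 6
6^2 = (6^1)^2 = 6^2 = 36
6^3 = 6 * 6^2 = 6 * 36 = 216
6^6 = (6^3)^2 = 216^2 = 46656

Result: 46656
Multiplications needed: 3 (3 lines after 6^1)

6^6 = 46656. Using exponentiation by squaring, this requires 3 multiplications. The key idea: if the exponent is even, square the half-power; if odd, multiply by the base once.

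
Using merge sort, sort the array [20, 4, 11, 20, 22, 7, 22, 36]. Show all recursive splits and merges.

Merge sort trace:

Split: [20, 4, 11, 20, 22, 7, 22, 36] -> [20, 4, 11, 20] and [22, 7, 22, 36]
  Split: [20, 4, 11, 20] -> [20, 4] and [11, 20]
    Split: [20, 4] -> [20] and [4]
    Merge: [20] + [4] -> [4, 20]
    Split: [11, 20] -> [11] and [20]
    Merge: [11] + [20] -> [11, 20]
  Merge: [4, 20] + [11, 20] -> [4, 11, 20, 20]
  Split: [22, 7, 22, 36] -> [22, 7] and [22, 36]
    Split: [22, 7] -> [22] and [7]
    Merge: [22] + [7] -> [7, 22]
    Split: [22, 36] -> [22] and [36]
    Merge: [22] + [36] -> [22, 36]
  Merge: [7, 22] + [22, 36] -> [7, 22, 22, 36]
Merge: [4, 11, 20, 20] + [7, 22, 22, 36] -> [4, 7, 11, 20, 20, 22, 22, 36]

Final sorted array: [4, 7, 11, 20, 20, 22, 22, 36]

The merge sort proceeds by recursively splitting the array and merging sorted halves.
After all merges, the sorted array is [4, 7, 11, 20, 20, 22, 22, 36].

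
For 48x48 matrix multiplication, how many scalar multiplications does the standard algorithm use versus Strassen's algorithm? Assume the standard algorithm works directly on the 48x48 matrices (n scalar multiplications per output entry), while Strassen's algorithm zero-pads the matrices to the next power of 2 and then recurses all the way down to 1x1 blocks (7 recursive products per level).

Matrix multiplication for 48x48 matrices:

Strassen's algorithm requires power-of-2 dimensions. Pad 48x48 to 64x64 (next power of 2).

Standard algorithm: 48^3 = 110592 multiplications
Strassen's algorithm: 7^(log2(64)) = 7^6 = 117649 multiplications
Difference: 110592 - 117649 = -7057 (Strassen uses MORE here due to padding overhead — for small or just-over-power-of-2 n, padding can outweigh the per-level savings)

Standard: 110592 multiplications (48^3). Strassen: 117649 multiplications (7^6, after padding to 64x64). Strassen reduces 8 recursive multiplications to 7 at each level.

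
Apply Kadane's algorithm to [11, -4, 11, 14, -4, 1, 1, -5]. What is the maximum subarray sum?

Using Kadane's algorithm on [11, -4, 11, 14, -4, 1, 1, -5]:

Scanning through the array:
Position 1 (value -4): max_ending_here = 7, max_so_far = 11
Position 2 (value 11): max_ending_here = 18, max_so_far = 18
Position 3 (value 14): max_ending_here = 32, max_so_far = 32
Position 4 (value -4): max_ending_here = 28, max_so_far = 32
Position 5 (value 1): max_ending_here = 29, max_so_far = 32
Position 6 (value 1): max_ending_here = 30, max_so_far = 32
Position 7 (value -5): max_ending_here = 25, max_so_far = 32

Maximum subarray: [11, -4, 11, 14]
Maximum sum: 32

The maximum subarray is [11, -4, 11, 14] with sum 32. This subarray runs from index 0 to index 3.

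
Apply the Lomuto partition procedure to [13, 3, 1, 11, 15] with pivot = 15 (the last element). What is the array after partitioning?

Lomuto partition with pivot = 15:

Initial array: [13, 3, 1, 11, 15]

arr[0]=13 <= 15: swap with position 0, array becomes [13, 3, 1, 11, 15]
arr[1]=3 <= 15: swap with position 1, array becomes [13, 3, 1, 11, 15]
arr[2]=1 <= 15: swap with position 2, array becomes [13, 3, 1, 11, 15]
arr[3]=11 <= 15: swap with position 3, array becomes [13, 3, 1, 11, 15]

Place pivot at position 4: [13, 3, 1, 11, 15]
Pivot position: 4

After partitioning with pivot 15, the array becomes [13, 3, 1, 11, 15]. The pivot is placed at index 4. All elements to the left of the pivot are <= 15, and all elements to the right are > 15.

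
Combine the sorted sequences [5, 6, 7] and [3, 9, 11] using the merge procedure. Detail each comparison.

Merging process:

Compare 5 vs 3: take 3 from right. Merged: [3]
Compare 5 vs 9: take 5 from left. Merged: [3, 5]
Compare 6 vs 9: take 6 from left. Merged: [3, 5, 6]
Compare 7 vs 9: take 7 from left. Merged: [3, 5, 6, 7]
Append remaining from right: [9, 11]. Merged: [3, 5, 6, 7, 9, 11]

Final merged array: [3, 5, 6, 7, 9, 11]
Total comparisons: 4

The merged array is [3, 5, 6, 7, 9, 11], requiring 4 comparisons. The merge step runs in O(n) time where n is the total number of elements.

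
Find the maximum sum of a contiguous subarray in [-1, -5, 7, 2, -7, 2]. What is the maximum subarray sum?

Using Kadane's algorithm on [-1, -5, 7, 2, -7, 2]:

Scanning through the array:
Position 1 (value -5): max_ending_here = -5, max_so_far = -1
Position 2 (value 7): max_ending_here = 7, max_so_far = 7
Position 3 (value 2): max_ending_here = 9, max_so_far = 9
Position 4 (value -7): max_ending_here = 2, max_so_far = 9
Position 5 (value 2): max_ending_here = 4, max_so_far = 9

Maximum subarray: [7, 2]
Maximum sum: 9

The maximum subarray is [7, 2] with sum 9. This subarray runs from index 2 to index 3.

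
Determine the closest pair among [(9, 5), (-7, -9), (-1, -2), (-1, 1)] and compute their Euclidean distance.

Computing all pairwise distances among 4 points:

d((9, 5), (-7, -9)) = 21.2603
d((9, 5), (-1, -2)) = 12.2066
d((9, 5), (-1, 1)) = 10.7703
d((-7, -9), (-1, -2)) = 9.2195
d((-7, -9), (-1, 1)) = 11.6619
d((-1, -2), (-1, 1)) = 3.0 <-- minimum

Closest pair: (-1, -2) and (-1, 1) with distance 3.0

The closest pair is (-1, -2) and (-1, 1) with Euclidean distance 3.0. For 4 points, brute-force pairwise comparison is shown above. For large n, the divide-and-conquer algorithm (sort by x, recurse on halves, check the dividing strip) achieves O(n log n).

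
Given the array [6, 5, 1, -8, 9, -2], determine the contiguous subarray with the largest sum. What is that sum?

Using Kadane's algorithm on [6, 5, 1, -8, 9, -2]:

Scanning through the array:
Position 1 (value 5): max_ending_here = 11, max_so_far = 11
Position 2 (value 1): max_ending_here = 12, max_so_far = 12
Position 3 (value -8): max_ending_here = 4, max_so_far = 12
Position 4 (value 9): max_ending_here = 13, max_so_far = 13
Position 5 (value -2): max_ending_here = 11, max_so_far = 13

Maximum subarray: [6, 5, 1, -8, 9]
Maximum sum: 13

The maximum subarray is [6, 5, 1, -8, 9] with sum 13. This subarray runs from index 0 to index 4.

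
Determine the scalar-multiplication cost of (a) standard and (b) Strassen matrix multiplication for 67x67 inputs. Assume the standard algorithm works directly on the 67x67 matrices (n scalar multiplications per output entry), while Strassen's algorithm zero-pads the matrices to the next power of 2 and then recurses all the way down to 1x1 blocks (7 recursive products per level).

Matrix multiplication for 67x67 matrices:

Strassen's algorithm requires power-of-2 dimensions. Pad 67x67 to 128x128 (next power of 2).

Standard algorithm: 67^3 = 300763 multiplications
Strassen's algorithm: 7^(log2(128)) = 7^7 = 823543 multiplications
Difference: 300763 - 823543 = -522780 (Strassen uses MORE here due to padding overhead — for small or just-over-power-of-2 n, padding can outweigh the per-level savings)

Standard: 300763 multiplications (67^3). Strassen: 823543 multiplications (7^7, after padding to 128x128). Strassen reduces 8 recursive multiplications to 7 at each level.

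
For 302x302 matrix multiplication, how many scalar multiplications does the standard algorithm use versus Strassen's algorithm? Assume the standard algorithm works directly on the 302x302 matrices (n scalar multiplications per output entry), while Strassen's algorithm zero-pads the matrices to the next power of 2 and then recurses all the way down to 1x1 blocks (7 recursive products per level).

Matrix multiplication for 302x302 matrices:

Strassen's algorithm requires power-of-2 dimensions. Pad 302x302 to 512x512 (next power of 2).

Standard algorithm: 302^3 = 27543608 multiplications
Strassen's algorithm: 7^(log2(512)) = 7^9 = 40353607 multiplications
Difference: 27543608 - 40353607 = -12809999 (Strassen uses MORE here due to padding overhead — for small or just-over-power-of-2 n, padding can outweigh the per-level savings)

Standard: 27543608 multiplications (302^3). Strassen: 40353607 multiplications (7^9, after padding to 512x512). Strassen reduces 8 recursive multiplications to 7 at each level.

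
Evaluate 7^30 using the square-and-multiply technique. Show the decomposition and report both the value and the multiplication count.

Computing 7^30 by squaring (build up from 7^1; each line after the first costs one multiplication):

7^1 = 7
7^2 = (7^1)^2 = 7^2 = 49
7^3 = 7 * 7^2 = 7 * 49 = 343
7^6 = (7^3)^2 = 343^2 = 117649
7^7 = 7 * 7^6 = 7 * 117649 = 823543
7^14 = (7^7)^2 = 823543^2 = 678223072849
7^15 = 7 * 7^14 = 7 * 678223072849 = 4747561509943
7^30 = (7^15)^2 = 4747561509943^2 = 22539340290692258087863249

Result: 22539340290692258087863249
Multiplications needed: 7 (7 lines after 7^1)

7^30 = 22539340290692258087863249. Using exponentiation by squaring, this requires 7 multiplications. The key idea: if the exponent is even, square the half-power; if odd, multiply by the base once.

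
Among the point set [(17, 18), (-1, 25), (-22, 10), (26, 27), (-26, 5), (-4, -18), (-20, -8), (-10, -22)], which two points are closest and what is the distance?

Computing all pairwise distances among 8 points:

d((17, 18), (-1, 25)) = 19.3132
d((17, 18), (-22, 10)) = 39.8121
d((17, 18), (26, 27)) = 12.7279
d((17, 18), (-26, 5)) = 44.9222
d((17, 18), (-4, -18)) = 41.6773
d((17, 18), (-20, -8)) = 45.2217
d((17, 18), (-10, -22)) = 48.2597
d((-1, 25), (-22, 10)) = 25.807
d((-1, 25), (26, 27)) = 27.074
d((-1, 25), (-26, 5)) = 32.0156
d((-1, 25), (-4, -18)) = 43.1045
d((-1, 25), (-20, -8)) = 38.0789
d((-1, 25), (-10, -22)) = 47.8539
d((-22, 10), (26, 27)) = 50.9215
d((-22, 10), (-26, 5)) = 6.4031 <-- minimum
d((-22, 10), (-4, -18)) = 33.2866
d((-22, 10), (-20, -8)) = 18.1108
d((-22, 10), (-10, -22)) = 34.176
d((26, 27), (-26, 5)) = 56.4624
d((26, 27), (-4, -18)) = 54.0833
d((26, 27), (-20, -8)) = 57.8014
d((26, 27), (-10, -22)) = 60.803
d((-26, 5), (-4, -18)) = 31.8277
d((-26, 5), (-20, -8)) = 14.3178
d((-26, 5), (-10, -22)) = 31.3847
d((-4, -18), (-20, -8)) = 18.868
d((-4, -18), (-10, -22)) = 7.2111
d((-20, -8), (-10, -22)) = 17.2047

Closest pair: (-22, 10) and (-26, 5) with distance 6.4031

The closest pair is (-22, 10) and (-26, 5) with Euclidean distance 6.4031. For 8 points, brute-force pairwise comparison is shown above. For large n, the divide-and-conquer algorithm (sort by x, recurse on halves, check the dividing strip) achieves O(n log n).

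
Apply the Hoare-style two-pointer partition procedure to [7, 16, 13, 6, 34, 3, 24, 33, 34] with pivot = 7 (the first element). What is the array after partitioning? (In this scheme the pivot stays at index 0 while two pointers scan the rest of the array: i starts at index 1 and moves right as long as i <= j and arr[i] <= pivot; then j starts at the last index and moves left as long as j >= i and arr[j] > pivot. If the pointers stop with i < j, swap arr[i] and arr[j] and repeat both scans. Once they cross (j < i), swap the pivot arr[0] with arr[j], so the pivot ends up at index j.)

Hoare-style two-pointer partition with pivot = 7:

Initial array: [7, 16, 13, 6, 34, 3, 24, 33, 34]

Pointers start at i = 1, j = 8.
i stops at index 1 (arr[1]=16 > 7), j stops at index 5 (arr[5]=3 <= 7): swap arr[1] and arr[5], array becomes [7, 3, 13, 6, 34, 16, 24, 33, 34]
i stops at index 2 (arr[2]=13 > 7), j stops at index 3 (arr[3]=6 <= 7): swap arr[2] and arr[3], array becomes [7, 3, 6, 13, 34, 16, 24, 33, 34]
i ends at 3, j ends at 2: the pointers have crossed (j < i), so scanning stops.

Swap pivot arr[0] with arr[2] to place pivot at position 2: [6, 3, 7, 13, 34, 16, 24, 33, 34]
Pivot position: 2

After partitioning with pivot 7, the array becomes [6, 3, 7, 13, 34, 16, 24, 33, 34]. The pivot is placed at index 2. All elements to the left of the pivot are <= 7, and all elements to the right are > 7.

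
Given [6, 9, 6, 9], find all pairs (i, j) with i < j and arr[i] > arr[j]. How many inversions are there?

Finding inversions in [6, 9, 6, 9]:

(1, 2): arr[1]=9 > arr[2]=6

Total inversions: 1

The array has 1 inversion(s): (1,2). Each pair (i,j) satisfies i < j and arr[i] > arr[j].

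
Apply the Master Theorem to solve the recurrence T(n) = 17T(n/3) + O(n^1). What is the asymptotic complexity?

Master Theorem for T(n) = 17T(n/3) + O(n^1):

a = 17, b = 3, c = 1
log_b(a) = log_3(17) = 2.5789

Case 1: c = 1 < log_3(17) = 2.5789
T(n) = O(n^(log_3 17))

For T(n) = 17T(n/3) + O(n^1): log_3(17) = 2.5789. This is Case 1 of the Master Theorem (c < log_b(a), work dominated by leaves), giving O(n^(log_3 17)).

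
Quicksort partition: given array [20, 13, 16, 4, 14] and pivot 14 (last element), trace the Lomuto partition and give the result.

Lomuto partition with pivot = 14:

Initial array: [20, 13, 16, 4, 14]

arr[0]=20 > 14: no swap
arr[1]=13 <= 14: swap with position 0, array becomes [13, 20, 16, 4, 14]
arr[2]=16 > 14: no swap
arr[3]=4 <= 14: swap with position 1, array becomes [13, 4, 16, 20, 14]

Place pivot at position 2: [13, 4, 14, 20, 16]
Pivot position: 2

After partitioning with pivot 14, the array becomes [13, 4, 14, 20, 16]. The pivot is placed at index 2. All elements to the left of the pivot are <= 14, and all elements to the right are > 14.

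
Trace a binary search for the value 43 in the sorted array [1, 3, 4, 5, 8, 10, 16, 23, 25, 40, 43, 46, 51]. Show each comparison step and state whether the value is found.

Binary search for 43 in [1, 3, 4, 5, 8, 10, 16, 23, 25, 40, 43, 46, 51]:

lo=0, hi=12, mid=6, arr[mid]=16 -> 16 < 43, search right half
lo=7, hi=12, mid=9, arr[mid]=40 -> 40 < 43, search right half
lo=10, hi=12, mid=11, arr[mid]=46 -> 46 > 43, search left half
lo=10, hi=10, mid=10, arr[mid]=43 -> Found target at index 10!

Binary search finds 43 at index 10 after 4 comparisons. The search repeatedly halves the search space by comparing with the middle element.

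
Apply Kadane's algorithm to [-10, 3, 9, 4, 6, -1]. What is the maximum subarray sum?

Using Kadane's algorithm on [-10, 3, 9, 4, 6, -1]:

Scanning through the array:
Position 1 (value 3): max_ending_here = 3, max_so_far = 3
Position 2 (value 9): max_ending_here = 12, max_so_far = 12
Position 3 (value 4): max_ending_here = 16, max_so_far = 16
Position 4 (value 6): max_ending_here = 22, max_so_far = 22
Position 5 (value -1): max_ending_here = 21, max_so_far = 22

Maximum subarray: [3, 9, 4, 6]
Maximum sum: 22

The maximum subarray is [3, 9, 4, 6] with sum 22. This subarray runs from index 1 to index 4.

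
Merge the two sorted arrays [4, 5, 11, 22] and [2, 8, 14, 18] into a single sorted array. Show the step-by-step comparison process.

Merging process:

Compare 4 vs 2: take 2 from right. Merged: [2]
Compare 4 vs 8: take 4 from left. Merged: [2, 4]
Compare 5 vs 8: take 5 from left. Merged: [2, 4, 5]
Compare 11 vs 8: take 8 from right. Merged: [2, 4, 5, 8]
Compare 11 vs 14: take 11 from left. Merged: [2, 4, 5, 8, 11]
Compare 22 vs 14: take 14 from right. Merged: [2, 4, 5, 8, 11, 14]
Compare 22 vs 18: take 18 from right. Merged: [2, 4, 5, 8, 11, 14, 18]
Append remaining from left: [22]. Merged: [2, 4, 5, 8, 11, 14, 18, 22]

Final merged array: [2, 4, 5, 8, 11, 14, 18, 22]
Total comparisons: 7

The merged array is [2, 4, 5, 8, 11, 14, 18, 22], requiring 7 comparisons. The merge step runs in O(n) time where n is the total number of elements.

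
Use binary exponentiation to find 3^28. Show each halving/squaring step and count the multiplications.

Computing 3^28 by squaring (build up from 3^1; each line after the first costs one multiplication):

3^1 = 3
3^2 = (3^1)^2 = 3^2 = 9
3^3 = 3 * 3^2 = 3 * 9 = 27
3^6 = (3^3)^2 = 27^2 = 729
3^7 = 3 * 3^6 = 3 * 729 = 2187
3^14 = (3^7)^2 = 2187^2 = 4782969
3^28 = (3^14)^2 = 4782969^2 = 22876792454961

Result: 22876792454961
Multiplications needed: 6 (6 lines after 3^1)

3^28 = 22876792454961. Using exponentiation by squaring, this requires 6 multiplications. The key idea: if the exponent is even, square the half-power; if odd, multiply by the base once.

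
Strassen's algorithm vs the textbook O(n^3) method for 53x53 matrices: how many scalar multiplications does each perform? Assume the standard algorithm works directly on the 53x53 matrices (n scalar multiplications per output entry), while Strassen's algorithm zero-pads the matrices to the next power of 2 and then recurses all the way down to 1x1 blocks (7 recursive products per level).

Matrix multiplication for 53x53 matrices:

Strassen's algorithm requires power-of-2 dimensions. Pad 53x53 to 64x64 (next power of 2).

Standard algorithm: 53^3 = 148877 multiplications
Strassen's algorithm: 7^(log2(64)) = 7^6 = 117649 multiplications
Savings: 148877 - 117649 = 31228 multiplications

Standard: 148877 multiplications (53^3). Strassen: 117649 multiplications (7^6, after padding to 64x64). Strassen reduces 8 recursive multiplications to 7 at each level.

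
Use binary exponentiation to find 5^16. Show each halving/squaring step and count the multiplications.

Computing 5^16 by squaring (build up from 5^1; each line after the first costs one multiplication):

5^1 = 5
5^2 = (5^1)^2 = 5^2 = 25
5^4 = (5^2)^2 = 25^2 = 625
5^8 = (5^4)^2 = 625^2 = 390625
5^16 = (5^8)^2 = 390625^2 = 152587890625

Result: 152587890625
Multiplications needed: 4 (4 lines after 5^1)

5^16 = 152587890625. Using exponentiation by squaring, this requires 4 multiplications. The key idea: if the exponent is even, square the half-power; if odd, multiply by the base once.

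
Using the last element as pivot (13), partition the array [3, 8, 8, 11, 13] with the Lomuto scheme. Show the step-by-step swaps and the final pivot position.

Lomuto partition with pivot = 13:

Initial array: [3, 8, 8, 11, 13]

arr[0]=3 <= 13: swap with position 0, array becomes [3, 8, 8, 11, 13]
arr[1]=8 <= 13: swap with position 1, array becomes [3, 8, 8, 11, 13]
arr[2]=8 <= 13: swap with position 2, array becomes [3, 8, 8, 11, 13]
arr[3]=11 <= 13: swap with position 3, array becomes [3, 8, 8, 11, 13]

Place pivot at position 4: [3, 8, 8, 11, 13]
Pivot position: 4

After partitioning with pivot 13, the array becomes [3, 8, 8, 11, 13]. The pivot is placed at index 4. All elements to the left of the pivot are <= 13, and all elements to the right are > 13.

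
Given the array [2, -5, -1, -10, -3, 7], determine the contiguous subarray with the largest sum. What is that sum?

Using Kadane's algorithm on [2, -5, -1, -10, -3, 7]:

Scanning through the array:
Position 1 (value -5): max_ending_here = -3, max_so_far = 2
Position 2 (value -1): max_ending_here = -1, max_so_far = 2
Position 3 (value -10): max_ending_here = -10, max_so_far = 2
Position 4 (value -3): max_ending_here = -3, max_so_far = 2
Position 5 (value 7): max_ending_here = 7, max_so_far = 7

Maximum subarray: [7]
Maximum sum: 7

The maximum subarray is [7] with sum 7. This subarray runs from index 5 to index 5.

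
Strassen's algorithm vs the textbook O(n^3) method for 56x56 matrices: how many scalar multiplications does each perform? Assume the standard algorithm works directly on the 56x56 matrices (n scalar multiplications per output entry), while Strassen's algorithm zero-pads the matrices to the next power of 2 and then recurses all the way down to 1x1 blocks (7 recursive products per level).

Matrix multiplication for 56x56 matrices:

Strassen's algorithm requires power-of-2 dimensions. Pad 56x56 to 64x64 (next power of 2).

Standard algorithm: 56^3 = 175616 multiplications
Strassen's algorithm: 7^(log2(64)) = 7^6 = 117649 multiplications
Savings: 175616 - 117649 = 57967 multiplications

Standard: 175616 multiplications (56^3). Strassen: 117649 multiplications (7^6, after padding to 64x64). Strassen reduces 8 recursive multiplications to 7 at each level.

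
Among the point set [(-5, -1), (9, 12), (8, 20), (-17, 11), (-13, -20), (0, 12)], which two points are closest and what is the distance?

Computing all pairwise distances among 6 points:

d((-5, -1), (9, 12)) = 19.105
d((-5, -1), (8, 20)) = 24.6982
d((-5, -1), (-17, 11)) = 16.9706
d((-5, -1), (-13, -20)) = 20.6155
d((-5, -1), (0, 12)) = 13.9284
d((9, 12), (8, 20)) = 8.0623 <-- minimum
d((9, 12), (-17, 11)) = 26.0192
d((9, 12), (-13, -20)) = 38.833
d((9, 12), (0, 12)) = 9.0
d((8, 20), (-17, 11)) = 26.5707
d((8, 20), (-13, -20)) = 45.1774
d((8, 20), (0, 12)) = 11.3137
d((-17, 11), (-13, -20)) = 31.257
d((-17, 11), (0, 12)) = 17.0294
d((-13, -20), (0, 12)) = 34.5398

Closest pair: (9, 12) and (8, 20) with distance 8.0623

The closest pair is (9, 12) and (8, 20) with Euclidean distance 8.0623. For 6 points, brute-force pairwise comparison is shown above. For large n, the divide-and-conquer algorithm (sort by x, recurse on halves, check the dividing strip) achieves O(n log n).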